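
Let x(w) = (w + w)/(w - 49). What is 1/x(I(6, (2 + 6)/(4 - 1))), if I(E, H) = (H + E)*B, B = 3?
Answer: -23/52 ≈ -0.44231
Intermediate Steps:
I(E, H) = 3*E + 3*H (I(E, H) = (H + E)*3 = (E + H)*3 = 3*E + 3*H)
x(w) = 2*w/(-49 + w) (x(w) = (2*w)/(-49 + w) = 2*w/(-49 + w))
1/x(I(6, (2 + 6)/(4 - 1))) = 1/(2*(3*6 + 3*((2 + 6)/(4 - 1)))/(-49 + (3*6 + 3*((2 + 6)/(4 - 1))))) = 1/(2*(18 + 3*(8/3))/(-49 + (18 + 3*(8/3)))) = 1/(2*(18 + 8)/(-49 + (18 + 8))) = 1/(2*26/(-49 + 26)) = 1/(2*26/(-23)) = 1/(2*26*(-1/23)) = 1/(-52/23) = -23/52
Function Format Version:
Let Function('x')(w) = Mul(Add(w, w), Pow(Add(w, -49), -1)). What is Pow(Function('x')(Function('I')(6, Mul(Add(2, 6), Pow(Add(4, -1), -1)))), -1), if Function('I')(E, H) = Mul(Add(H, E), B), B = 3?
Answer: Rational(-23, 52) ≈ -0.44231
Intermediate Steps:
Function('I')(E, H) = Add(Mul(3, E), Mul(3, H)) (Function('I')(E, H) = Mul(Add(H, E), 3) = Mul(Add(E, H), 3) = Add(Mul(3, E), Mul(3, H)))
Function('x')(w) = Mul(2, w, Pow(Add(-49, w), -1)) (Function('x')(w) = Mul(Mul(2, w), Pow(Add(-49, w), -1)) = Mul(2, w, Pow(Add(-49, w), -1)))
Pow(Function('x')(Function('I')(6, Mul(Add(2, 6), Pow(Add(4, -1), -1)))), -1) = Pow(Mul(2, Add(Mul(3, 6), Mul(3, Mul(Add(2, 6), Pow(Add(4, -1), -1)))), Pow(Add(-49, Add(Mul(3, 6), Mul(3, Mul(Add(2, 6), Pow(Add(4, -1), -1))))), -1)), -1) = Pow(Mul(2, Add(18, Mul(3, Mul(8, Pow(3, -1)))), Pow(Add(-49, Add(18, Mul(3, Mul(8, Pow(3, -1))))), -1)), -1) = Pow(Mul(2, Add(18, Mul(3, Mul(8, Rational(1, 3)))), Pow(Add(-49, Add(18, Mul(3, Mul(8, Rational(1, 3))))), -1)), -1) = Pow(Mul(2, Add(18, Mul(3, Rational(8, 3))), Pow(Add(-49, Add(18, Mul(3, Rational(8, 3)))), -1)), -1) = Pow(Mul(2, Add(18, 8), Pow(Add(-49, Add(18, 8)), -1)), -1) = Pow(Mul(2, 26, Pow(Add(-49, 26), -1)), -1) = Pow(Mul(2, 26, Pow(-23, -1)), -1) = Pow(Mul(2, 26, Rational(-1, 23)), -1) = Pow(Rational(-52, 23), -1) = Rational(-23, 52)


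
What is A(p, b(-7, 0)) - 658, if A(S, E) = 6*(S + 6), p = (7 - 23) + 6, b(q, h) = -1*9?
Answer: -682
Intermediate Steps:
b(q, h) = -9
p = -10 (p = -16 + 6 = -10)
A(S, E) = 36 + 6*S (A(S, E) = 6*(6 + S) = 36 + 6*S)
A(p, b(-7, 0)) - 658 = (36 + 6*(-10)) - 658 = (36 - 60) - 658 = -24 - 658 = -682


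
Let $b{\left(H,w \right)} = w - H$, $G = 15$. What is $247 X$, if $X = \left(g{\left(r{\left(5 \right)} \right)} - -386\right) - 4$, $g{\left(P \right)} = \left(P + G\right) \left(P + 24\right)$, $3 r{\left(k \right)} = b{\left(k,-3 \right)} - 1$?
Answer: $156598$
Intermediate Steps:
$r{\left(k \right)} = - \frac{4}{3} - \frac{k}{3}$ ($r{\left(k \right)} = \frac{\left(-3 - k\right) - 1}{3} = \frac{-4 - k}{3} = - \frac{4}{3} - \frac{k}{3}$)
$g{\left(P \right)} = \left(15 + P\right) \left(24 + P\right)$ ($g{\left(P \right)} = \left(P + 15\right) \left(P + 24\right) = \left(15 + P\right) \left(24 + P\right)$)
$X = 634$ ($X = \left(\left(360 + \left(- \frac{4}{3} - \frac{5}{3}\right)^{2} + 39 \left(- \frac{4}{3} - \frac{5}{3}\right)\right) - -386\right) - 4 = \left(\left(360 + \left(- \frac{4}{3} - \frac{5}{3}\right)^{2} + 39 \left(- \frac{4}{3} - \frac{5}{3}\right)\right) + 386\right) - 4 = \left(\left(360 + \left(-3\right)^{2} + 39 \left(-3\right)\right) + 386\right) - 4 = \left(\left(360 + 9 - 117\right) + 386\right) - 4 = \left(252 + 386\right) - 4 = 638 - 4 = 634$)
$247 X = 247 \cdot 634 = 156598$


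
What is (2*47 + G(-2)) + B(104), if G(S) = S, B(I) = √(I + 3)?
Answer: 92 + √107 ≈ 102.34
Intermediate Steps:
B(I) = √(3 + I)
(2*47 + G(-2)) + B(104) = (2*47 - 2) + √(3 + 104) = (94 - 2) + √107 = 92 + √107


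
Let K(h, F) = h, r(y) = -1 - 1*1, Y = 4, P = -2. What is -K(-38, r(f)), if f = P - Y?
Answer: 38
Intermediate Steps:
f = -6 (f = -2 - 1*4 = -2 - 4 = -6)
r(y) = -2 (r(y) = -1 - 1 = -2)
-K(-38, r(f)) = -1*(-38) = 38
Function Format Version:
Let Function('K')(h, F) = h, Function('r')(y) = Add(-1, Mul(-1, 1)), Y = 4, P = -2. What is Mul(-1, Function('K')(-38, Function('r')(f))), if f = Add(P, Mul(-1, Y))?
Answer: 38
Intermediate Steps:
f = -6 (f = Add(-2, Mul(-1, 4)) = Add(-2, -4) = -6)
Function('r')(y) = -2 (Function('r')(y) = Add(-1, -1) = -2)
Mul(-1, Function('K')(-38, Function('r')(f))) = Mul(-1, -38) = 38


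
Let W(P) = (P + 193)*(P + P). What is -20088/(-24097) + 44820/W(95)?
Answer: 12106905/7325488 ≈ 1.6527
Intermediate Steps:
W(P) = 2*P*(193 + P) (W(P) = (193 + P)*(2*P) = 2*P*(193 + P))
-20088/(-24097) + 44820/W(95) = -20088/(-24097) + 44820/((2*95*(193 + 95))) = -20088*(-1/24097) + 44820/((2*95*288)) = 20088/24097 + 44820/54720 = 20088/24097 + 44820*(1/54720) = 20088/24097 + 249/304 = 12106905/7325488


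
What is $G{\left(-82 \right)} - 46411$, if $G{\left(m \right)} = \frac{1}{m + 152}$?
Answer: $- \frac{3248769}{70} \approx -46411.0$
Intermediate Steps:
$G{\left(m \right)} = \frac{1}{152 + m}$
$G{\left(-82 \right)} - 46411 = \frac{1}{152 - 82} - 46411 = \frac{1}{70} - 46411 = - \frac{3248769}{70}$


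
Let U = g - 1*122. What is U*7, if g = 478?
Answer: 2492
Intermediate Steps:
U = 356 (U = 478 - 1*122 = 478 - 122 = 356)
U*7 = 356*7 = 2492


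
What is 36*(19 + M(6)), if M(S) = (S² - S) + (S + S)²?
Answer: 6948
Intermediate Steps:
M(S) = -S + 5*S² (M(S) = (S² - S) + (2*S)² = (S² - S) + 4*S² = -S + 5*S²)
36*(19 + M(6)) = 36*(19 + 6*(-1 + 5*6)) = 36*(19 + 6*(-1 + 30)) = 36*(19 + 6*29) = 36*(19 + 174) = 36*193 = 6948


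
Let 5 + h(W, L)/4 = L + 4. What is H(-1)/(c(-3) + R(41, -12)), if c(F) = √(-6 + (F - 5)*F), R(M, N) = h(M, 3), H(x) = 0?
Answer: 0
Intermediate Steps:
h(W, L) = -4 + 4*L (h(W, L) = -20 + 4*(L + 4) = -20 + 4*(4 + L) = -20 + (16 + 4*L) = -4 + 4*L)
R(M, N) = 8 (R(M, N) = -4 + 4*3 = -4 + 12 = 8)
c(F) = √(-6 + F*(-5 + F)) (c(F) = √(-6 + (-5 + F)*F) = √(-6 + F*(-5 + F)))
H(-1)/(c(-3) + R(41, -12)) = 0/(√(-6 + (-3)² - 5*(-3)) + 8) = 0/(√(-6 + 9 + 15) + 8) = 0/(√18 + 8) = 0/(3*√2 + 8) = 0/(8 + 3*√2) = 0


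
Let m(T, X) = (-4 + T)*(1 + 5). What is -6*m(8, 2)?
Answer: -144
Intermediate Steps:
m(T, X) = -24 + 6*T (m(T, X) = (-4 + T)*6 = -24 + 6*T)
-6*m(8, 2) = -6*(-24 + 6*8) = -6*(-24 + 48) = -6*24 = -144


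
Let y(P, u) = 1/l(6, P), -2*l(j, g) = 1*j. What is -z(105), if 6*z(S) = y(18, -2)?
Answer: 1/18 ≈ 0.055556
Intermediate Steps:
l(j, g) = -j/2
y(P, u) = -⅓ (y(P, u) = 1/(-½*6) = 1/(-3) = -⅓)
z(S) = -1/18 (z(S) = (⅙)*(-⅓) = -1/18)
-z(105) = -1*(-1/18) = 1/18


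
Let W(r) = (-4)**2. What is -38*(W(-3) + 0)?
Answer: -608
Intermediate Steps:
W(r) = 16
-38*(W(-3) + 0) = -38*(16 + 0) = -38*16 = -608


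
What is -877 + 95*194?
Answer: 17553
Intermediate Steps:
-877 + 95*194 = -877 + 18430 = 17553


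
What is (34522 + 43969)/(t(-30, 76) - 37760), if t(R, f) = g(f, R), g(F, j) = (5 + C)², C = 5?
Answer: -11213/5380 ≈ -2.0842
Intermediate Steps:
g(F, j) = 100 (g(F, j) = (5 + 5)² = 10² = 100)
t(R, f) = 100
(34522 + 43969)/(t(-30, 76) - 37760) = (34522 + 43969)/(100 - 37760) = 78491/(-37660) = 78491*(-1/37660) = -11213/5380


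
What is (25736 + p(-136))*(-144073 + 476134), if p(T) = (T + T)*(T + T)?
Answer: 33113122920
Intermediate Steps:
p(T) = 4*T**2 (p(T) = (2*T)*(2*T) = 4*T**2)
(25736 + p(-136))*(-144073 + 476134) = (25736 + 4*(-136)**2)*(-144073 + 476134) = (25736 + 4*18496)*332061 = (25736 + 73984)*332061 = 99720*332061 = 33113122920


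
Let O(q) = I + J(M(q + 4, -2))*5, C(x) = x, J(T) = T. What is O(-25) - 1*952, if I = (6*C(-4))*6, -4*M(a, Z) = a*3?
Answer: -4069/4 ≈ -1017.3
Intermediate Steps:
M(a, Z) = -3*a/4 (M(a, Z) = -a*3/4 = -3*a/4)
I = -144 (I = (6*(-4))*6 = -24*6 = -144)
O(q) = -159 - 15*q/4 (O(q) = -144 - 3*(q + 4)/4*5 = -144 - 3*(4 + q)/4*5 = -144 + (-3 - 3*q/4)*5 = -144 + (-15 - 15*q/4) = -159 - 15*q/4)
O(-25) - 1*952 = (-159 - 15/4*(-25)) - 1*952 = (-159 + 375/4) - 952 = -261/4 - 952 = -4069/4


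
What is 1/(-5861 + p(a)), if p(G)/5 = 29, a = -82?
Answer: -1/5716 ≈ -0.00017495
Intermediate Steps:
p(G) = 145 (p(G) = 5*29 = 145)
1/(-5861 + p(a)) = 1/(-5861 + 145) = 1/(-5716) = -1/5716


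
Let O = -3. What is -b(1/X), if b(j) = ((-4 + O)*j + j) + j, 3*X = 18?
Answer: ⅚ ≈ 0.83333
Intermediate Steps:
X = 6 (X = (⅓)*18 = 6)
b(j) = -5*j (b(j) = ((-4 - 3)*j + j) + j = (-7*j + j) + j = -6*j + j = -5*j)
-b(1/X) = -(-5)/6 = -1*(-⅚) = ⅚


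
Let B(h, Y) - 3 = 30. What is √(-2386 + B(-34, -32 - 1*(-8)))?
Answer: I*√2353 ≈ 48.508*I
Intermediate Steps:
B(h, Y) = 33 (B(h, Y) = 3 + 30 = 33)
√(-2386 + B(-34, -32 - 1*(-8))) = √(-2386 + 33) = √(-2353) = I*√2353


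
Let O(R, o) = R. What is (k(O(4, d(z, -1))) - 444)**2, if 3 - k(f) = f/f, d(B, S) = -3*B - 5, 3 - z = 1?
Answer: 195364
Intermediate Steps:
z = 2 (z = 3 - 1*1 = 3 - 1 = 2)
d(B, S) = -5 - 3*B
k(f) = 2 (k(f) = 3 - f/f = 3 - 1*1 = 3 - 1 = 2)
(k(O(4, d(z, -1))) - 444)**2 = (2 - 444)**2 = (-442)**2 = 195364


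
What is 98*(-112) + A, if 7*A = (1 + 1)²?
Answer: -76828/7 ≈ -10975.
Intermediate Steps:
A = 4/7 (A = (1 + 1)²/7 = (⅐)*2² = (⅐)*4 = 4/7 ≈ 0.57143)
98*(-112) + A = 98*(-112) + 4/7 = -10976 + 4/7 = -76828/7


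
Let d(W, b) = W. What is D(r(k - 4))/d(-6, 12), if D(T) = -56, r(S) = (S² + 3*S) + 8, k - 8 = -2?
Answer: 28/3 ≈ 9.3333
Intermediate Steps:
k = 6 (k = 8 - 2 = 6)
r(S) = 8 + S² + 3*S
D(r(k - 4))/d(-6, 12) = -56/(-6) = -56*(-⅙) = 28/3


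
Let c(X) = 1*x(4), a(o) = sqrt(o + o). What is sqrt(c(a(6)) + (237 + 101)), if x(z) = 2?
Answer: 2*sqrt(85) ≈ 18.439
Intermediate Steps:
a(o) = sqrt(2)*sqrt(o) (a(o) = sqrt(2*o) = sqrt(2)*sqrt(o))
c(X) = 2 (c(X) = 1*2 = 2)
sqrt(c(a(6)) + (237 + 101)) = sqrt(2 + (237 + 101)) = sqrt(2 + 338) = sqrt(340) = 2*sqrt(85)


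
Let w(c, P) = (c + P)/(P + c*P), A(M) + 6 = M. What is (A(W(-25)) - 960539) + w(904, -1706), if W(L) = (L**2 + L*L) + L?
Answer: -740561463399/771965 ≈ -9.5932e+5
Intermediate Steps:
W(L) = L + 2*L**2 (W(L) = (L**2 + L**2) + L = 2*L**2 + L = L + 2*L**2)
A(M) = -6 + M
w(c, P) = (P + c)/(P + P*c)
(A(W(-25)) - 960539) + w(904, -1706) = ((-6 - 25*(1 + 2*(-25))) - 960539) + (-1706 + 904)/((-1706)*(1 + 904)) = ((-6 - 25*(1 - 50)) - 960539) - 1/1706*(-802)/905 = ((-6 - 25*(-49)) - 960539) - 1/1706*1/905*(-802) = ((-6 + 1225) - 960539) + 401/771965 = (1219 - 960539) + 401/771965 = -959320 + 401/771965 = -740561463399/771965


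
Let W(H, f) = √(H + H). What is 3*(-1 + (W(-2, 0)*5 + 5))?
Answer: 12 + 30*I ≈ 12.0 + 30.0*I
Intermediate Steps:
W(H, f) = √2*√H (W(H, f) = √(2*H) = √2*√H)
3*(-1 + (W(-2, 0)*5 + 5)) = 3*(-1 + ((√2*√(-2))*5 + 5)) = 3*(-1 + ((√2*(I*√2))*5 + 5)) = 3*(-1 + ((2*I)*5 + 5)) = 3*(-1 + (10*I + 5)) = 3*(-1 + (5 + 10*I)) = 3*(4 + 10*I) = 12 + 30*I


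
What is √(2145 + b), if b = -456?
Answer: √1689 ≈ 41.097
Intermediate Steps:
√(2145 + b) = √(2145 - 456) = √1689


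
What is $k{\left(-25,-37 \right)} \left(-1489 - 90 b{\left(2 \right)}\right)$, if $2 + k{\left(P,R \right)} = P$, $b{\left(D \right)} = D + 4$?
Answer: $54783$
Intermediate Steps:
$b{\left(D \right)} = 4 + D$
$k{\left(P,R \right)} = -2 + P$
$k{\left(-25,-37 \right)} \left(-1489 - 90 b{\left(2 \right)}\right) = \left(-2 - 25\right) \left(-1489 - 90 \left(4 + 2\right)\right) = - 27 \left(-1489 - 540\right) = \left(-27\right) \left(-2029\right) = 54783$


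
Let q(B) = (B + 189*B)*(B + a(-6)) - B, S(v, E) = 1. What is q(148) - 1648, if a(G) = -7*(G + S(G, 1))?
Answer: 5144164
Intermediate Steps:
a(G) = -7 - 7*G (a(G) = -7*(G + 1) = -7*(1 + G) = -7 - 7*G)
q(B) = -B + 190*B*(35 + B) (q(B) = (B + 189*B)*(B + (-7 - 7*(-6))) - B = (190*B)*(B + (-7 + 42)) - B = (190*B)*(B + 35) - B = (190*B)*(35 + B) - B = 190*B*(35 + B) - B = -B + 190*B*(35 + B))
q(148) - 1648 = 148*(6649 + 190*148) - 1648 = 148*(6649 + 28120) - 1648 = 148*34769 - 1648 = 5145812 - 1648 = 5144164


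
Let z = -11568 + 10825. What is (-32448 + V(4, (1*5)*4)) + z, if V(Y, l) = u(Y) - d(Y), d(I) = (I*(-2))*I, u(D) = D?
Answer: -33155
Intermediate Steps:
d(I) = -2*I**2 (d(I) = (-2*I)*I = -2*I**2)
V(Y, l) = Y + 2*Y**2 (V(Y, l) = Y - (-2)*Y**2 = Y + 2*Y**2)
z = -743
(-32448 + V(4, (1*5)*4)) + z = (-32448 + 4*(1 + 2*4)) - 743 = (-32448 + 4*(1 + 8)) - 743 = (-32448 + 4*9) - 743 = (-32448 + 36) - 743 = -32412 - 743 = -33155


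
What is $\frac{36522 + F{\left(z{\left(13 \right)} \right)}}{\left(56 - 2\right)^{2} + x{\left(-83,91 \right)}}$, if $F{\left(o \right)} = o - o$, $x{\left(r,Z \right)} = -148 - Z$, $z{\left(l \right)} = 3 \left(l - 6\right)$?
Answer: $\frac{36522}{2677} \approx 13.643$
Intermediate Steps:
$z{\left(l \right)} = -18 + 3 l$ ($z{\left(l \right)} = 3 \left(-6 + l\right) = -18 + 3 l$)
$F{\left(o \right)} = 0$
$\frac{36522 + F{\left(z{\left(13 \right)} \right)}}{\left(56 - 2\right)^{2} + x{\left(-83,91 \right)}} = \frac{36522 + 0}{\left(56 - 2\right)^{2} - 239} = \frac{36522}{54^{2} - 239} = \frac{36522}{2916 - 239} = \frac{36522}{2677}$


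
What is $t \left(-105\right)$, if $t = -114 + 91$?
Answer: $2415$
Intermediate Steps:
$t = -23$
$t \left(-105\right) = \left(-23\right) \left(-105\right) = 2415$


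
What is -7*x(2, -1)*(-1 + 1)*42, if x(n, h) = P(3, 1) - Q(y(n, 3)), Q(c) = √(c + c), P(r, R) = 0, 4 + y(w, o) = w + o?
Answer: 0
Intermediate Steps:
y(w, o) = -4 + o + w (y(w, o) = -4 + (w + o) = -4 + (o + w) = -4 + o + w)
Q(c) = √2*√c (Q(c) = √(2*c) = √2*√c)
x(n, h) = -√2*√(-1 + n) (x(n, h) = 0 - √2*√(-4 + 3 + n) = 0 - √2*√(-1 + n) = -√2*√(-1 + n))
-7*x(2, -1)*(-1 + 1)*42 = -7*(-√(-2 + 2*2))*(-1 + 1)*42 = -7*(-√(-2 + 4))*0*42 = -7*(-√2)*0*42 = -7*0*42 = 0*42 = 0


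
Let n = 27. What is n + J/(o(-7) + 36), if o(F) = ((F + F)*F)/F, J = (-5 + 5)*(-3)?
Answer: 27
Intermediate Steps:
J = 0 (J = 0*(-3) = 0)
o(F) = 2*F (o(F) = ((2*F)*F)/F = (2*F²)/F = 2*F)
n + J/(o(-7) + 36) = 27 + 0/(2*(-7) + 36) = 27 + 0/(-14 + 36) = 27 + 0/22 = 27 + (1/22)*0 = 27 + 0 = 27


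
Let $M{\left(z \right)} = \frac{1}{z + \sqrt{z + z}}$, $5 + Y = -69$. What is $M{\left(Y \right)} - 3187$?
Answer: $- \frac{242213}{76} - \frac{i \sqrt{37}}{2812} \approx -3187.0 - 0.0021631 i$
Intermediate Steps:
$Y = -74$ ($Y = -5 - 69 = -74$)
$M{\left(z \right)} = \frac{1}{z + \sqrt{2} \sqrt{z}}$ ($M{\left(z \right)} = \frac{1}{z + \sqrt{2 z}} = \frac{1}{z + \sqrt{2} \sqrt{z}}$)
$M{\left(Y \right)} - 3187 = \frac{1}{-74 + \sqrt{2} \sqrt{-74}} - 3187 = \frac{1}{-74 + \sqrt{2} i \sqrt{74}} - 3187 = \frac{1}{-74 + 2 i \sqrt{37}} - 3187 = -3187 + \frac{1}{-74 + 2 i \sqrt{37}}$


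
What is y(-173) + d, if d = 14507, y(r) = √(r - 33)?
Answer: 14507 + I*√206 ≈ 14507.0 + 14.353*I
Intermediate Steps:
y(r) = √(-33 + r)
y(-173) + d = √(-33 - 173) + 14507 = √(-206) + 14507 = I*√206 + 14507 = 14507 + I*√206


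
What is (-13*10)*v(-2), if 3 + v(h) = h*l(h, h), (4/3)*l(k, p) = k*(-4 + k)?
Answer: 2730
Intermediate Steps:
l(k, p) = 3*k*(-4 + k)/4 (l(k, p) = 3*(k*(-4 + k))/4 = 3*k*(-4 + k)/4)
v(h) = -3 + 3*h²*(-4 + h)/4 (v(h) = -3 + h*(3*h*(-4 + h)/4) = -3 + 3*h²*(-4 + h)/4)
(-13*10)*v(-2) = (-13*10)*(-3 + (¾)*(-2)²*(-4 - 2)) = -130*(-3 + (¾)*4*(-6)) = -130*(-3 - 18) = -130*(-21) = 2730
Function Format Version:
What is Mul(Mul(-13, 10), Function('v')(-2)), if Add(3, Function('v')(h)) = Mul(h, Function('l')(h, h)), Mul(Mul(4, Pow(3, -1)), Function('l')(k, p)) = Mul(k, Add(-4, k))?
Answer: 2730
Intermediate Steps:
Function('l')(k, p) = Mul(Rational(3, 4), k, Add(-4, k)) (Function('l')(k, p) = Mul(Rational(3, 4), Mul(k, Add(-4, k))) = Mul(Rational(3, 4), k, Add(-4, k)))
Function('v')(h) = Add(-3, Mul(Rational(3, 4), Pow(h, 2), Add(-4, h))) (Function('v')(h) = Add(-3, Mul(h, Mul(Rational(3, 4), h, Add(-4, h)))) = Add(-3, Mul(Rational(3, 4), Pow(h, 2), Add(-4, h))))
Mul(Mul(-13, 10), Function('v')(-2)) = Mul(Mul(-13, 10), Add(-3, Mul(Rational(3, 4), Pow(-2, 2), Add(-4, -2)))) = Mul(-130, Add(-3, Mul(Rational(3, 4), 4, -6))) = Mul(-130, Add(-3, -18)) = Mul(-130, -21) = 2730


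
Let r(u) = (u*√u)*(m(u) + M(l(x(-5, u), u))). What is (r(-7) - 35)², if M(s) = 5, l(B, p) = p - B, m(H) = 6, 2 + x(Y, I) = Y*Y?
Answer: -40278 + 5390*I*√7 ≈ -40278.0 + 14261.0*I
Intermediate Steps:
x(Y, I) = -2 + Y² (x(Y, I) = -2 + Y*Y = -2 + Y²)
r(u) = 11*u^(3/2) (r(u) = (u*√u)*(6 + 5) = u^(3/2)*11 = 11*u^(3/2))
(r(-7) - 35)² = (11*(-7)^(3/2) - 35)² = (11*(-7*I*√7) - 35)² = (-77*I*√7 - 35)² = (-35 - 77*I*√7)²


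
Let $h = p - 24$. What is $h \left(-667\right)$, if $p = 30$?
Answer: $-4002$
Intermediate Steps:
$h = 6$ ($h = 30 - 24 = 6$)
$h \left(-667\right) = 6 \left(-667\right) = -4002$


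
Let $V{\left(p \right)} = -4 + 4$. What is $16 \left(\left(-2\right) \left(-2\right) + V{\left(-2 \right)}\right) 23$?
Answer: $1472$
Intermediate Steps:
$V{\left(p \right)} = 0$
$16 \left(\left(-2\right) \left(-2\right) + V{\left(-2 \right)}\right) 23 = 16 \left(\left(-2\right) \left(-2\right) + 0\right) 23 = 16 \left(4 + 0\right) 23 = 16 \cdot 4 \cdot 23 = 64 \cdot 23 = 1472$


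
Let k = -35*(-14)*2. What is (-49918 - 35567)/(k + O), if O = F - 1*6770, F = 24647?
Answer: -85485/18857 ≈ -4.5333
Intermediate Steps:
O = 17877 (O = 24647 - 1*6770 = 24647 - 6770 = 17877)
k = 980 (k = 490*2 = 980)
(-49918 - 35567)/(k + O) = (-49918 - 35567)/(980 + 17877) = -85485/18857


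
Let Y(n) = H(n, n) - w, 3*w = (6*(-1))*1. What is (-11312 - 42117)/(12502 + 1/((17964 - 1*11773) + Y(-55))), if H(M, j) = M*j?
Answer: -492508522/115243437 ≈ -4.2736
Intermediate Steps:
w = -2 (w = ((6*(-1))*1)/3 = (-6*1)/3 = (⅓)*(-6) = -2)
Y(n) = 2 + n² (Y(n) = n*n - 1*(-2) = n² + 2 = 2 + n²)
(-11312 - 42117)/(12502 + 1/((17964 - 1*11773) + Y(-55))) = (-11312 - 42117)/(12502 + 1/((17964 - 1*11773) + (2 + (-55)²))) = -53429/(12502 + 1/((17964 - 11773) + (2 + 3025))) = -53429/(12502 + 1/(6191 + 3027)) = -53429/(12502 + 1/9218) = -53429/115243437/9218 = -53429*9218/115243437 = -492508522/115243437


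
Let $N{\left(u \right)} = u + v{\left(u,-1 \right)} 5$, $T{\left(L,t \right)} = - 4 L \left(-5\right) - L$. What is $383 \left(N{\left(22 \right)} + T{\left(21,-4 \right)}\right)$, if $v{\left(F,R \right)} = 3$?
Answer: $166988$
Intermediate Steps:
$T{\left(L,t \right)} = 19 L$ ($T{\left(L,t \right)} = 20 L - L = 19 L$)
$N{\left(u \right)} = 15 + u$ ($N{\left(u \right)} = u + 3 \cdot 5 = u + 15 = 15 + u$)
$383 \left(N{\left(22 \right)} + T{\left(21,-4 \right)}\right) = 383 \left(\left(15 + 22\right) + 19 \cdot 21\right) = 383 \left(37 + 399\right) = 383 \cdot 436 = 166988$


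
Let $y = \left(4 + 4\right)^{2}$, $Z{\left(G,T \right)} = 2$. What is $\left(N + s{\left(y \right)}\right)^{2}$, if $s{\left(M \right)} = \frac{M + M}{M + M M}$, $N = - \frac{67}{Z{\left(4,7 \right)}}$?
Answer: $\frac{18931201}{16900} \approx 1120.2$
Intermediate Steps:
$N = - \frac{67}{2} \approx -33.5$
$y = 64$ ($y = 8^{2} = 64$)
$s{\left(M \right)} = \frac{2 M}{M + M^{2}}$
$\left(N + s{\left(y \right)}\right)^{2} = \left(- \frac{67}{2} + \frac{2}{1 + 64}\right)^{2} = \left(- \frac{67}{2} + \frac{2}{65}\right)^{2} = \left(- \frac{4351}{130}\right)^{2} = \frac{18931201}{16900}$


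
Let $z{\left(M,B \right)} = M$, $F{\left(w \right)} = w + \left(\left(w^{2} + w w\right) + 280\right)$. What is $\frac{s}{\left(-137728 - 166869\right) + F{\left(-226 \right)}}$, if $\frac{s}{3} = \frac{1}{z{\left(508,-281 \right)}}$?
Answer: $- \frac{3}{102814628} \approx -2.9179 \cdot 10^{-8}$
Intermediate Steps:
$F{\left(w \right)} = 280 + w + 2 w^{2}$ ($F{\left(w \right)} = w + \left(\left(w^{2} + w^{2}\right) + 280\right) = w + \left(2 w^{2} + 280\right) = w + \left(280 + 2 w^{2}\right) = 280 + w + 2 w^{2}$)
$s = \frac{3}{508} \approx 0.0059055$
$\frac{s}{\left(-137728 - 166869\right) + F{\left(-226 \right)}} = \frac{3}{508 \left(\left(-137728 - 166869\right) + \left(280 - 226 + 2 \left(-226\right)^{2}\right)\right)} = \frac{3}{508 \left(-304597 + \left(280 - 226 + 2 \cdot 51076\right)\right)} = \frac{3}{508 \left(-304597 + \left(280 - 226 + 102152\right)\right)} = \frac{3}{508 \left(-304597 + 102206\right)} = \frac{3}{508 \left(-202391\right)} = \frac{3}{508} \left(- \frac{1}{202391}\right) = - \frac{3}{102814628}$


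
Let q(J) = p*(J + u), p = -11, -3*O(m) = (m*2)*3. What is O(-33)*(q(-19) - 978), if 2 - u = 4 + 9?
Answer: -42768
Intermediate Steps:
O(m) = -2*m (O(m) = -m*2*3/3 = -2*m*3/3 = -2*m)
u = -11 (u = 2 - (4 + 9) = 2 - 1*13 = 2 - 13 = -11)
q(J) = 121 - 11*J (q(J) = -11*(J - 11) = -11*(-11 + J) = 121 - 11*J)
O(-33)*(q(-19) - 978) = (-2*(-33))*((121 - 11*(-19)) - 978) = 66*((121 + 209) - 978) = 66*(330 - 978) = 66*(-648) = -42768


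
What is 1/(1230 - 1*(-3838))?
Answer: 1/5068 ≈ 0.00019732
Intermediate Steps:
1/(1230 - 1*(-3838)) = 1/(1230 + 3838) = 1/5068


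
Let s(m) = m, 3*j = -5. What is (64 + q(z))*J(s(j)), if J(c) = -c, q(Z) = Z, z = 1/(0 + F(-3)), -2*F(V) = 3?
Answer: 950/9 ≈ 105.56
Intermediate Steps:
j = -5/3 (j = (1/3)*(-5) = -5/3 ≈ -1.6667)
F(V) = -3/2 (F(V) = -1/2*3 = -3/2)
z = -2/3 (z = 1/(0 - 3/2) = 1/(-3/2) = -2/3 ≈ -0.66667)
(64 + q(z))*J(s(j)) = (64 - 2/3)*(-1*(-5/3)) = (190/3)*(5/3) = 950/9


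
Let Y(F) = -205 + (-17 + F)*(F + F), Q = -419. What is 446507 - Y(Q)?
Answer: 81344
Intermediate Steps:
Y(F) = -205 + 2*F*(-17 + F) (Y(F) = -205 + (-17 + F)*(2*F) = -205 + 2*F*(-17 + F))
446507 - Y(Q) = 446507 - (-205 - 34*(-419) + 2*(-419)²) = 446507 - (-205 + 14246 + 2*175561) = 446507 - (-205 + 14246 + 351122) = 446507 - 1*365163 = 446507 - 365163 = 81344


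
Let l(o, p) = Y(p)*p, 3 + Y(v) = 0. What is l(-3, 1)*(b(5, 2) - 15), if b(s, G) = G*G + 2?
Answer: 27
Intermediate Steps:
b(s, G) = 2 + G**2 (b(s, G) = G**2 + 2 = 2 + G**2)
Y(v) = -3 (Y(v) = -3 + 0 = -3)
l(o, p) = -3*p
l(-3, 1)*(b(5, 2) - 15) = (-3*1)*((2 + 2**2) - 15) = -3*((2 + 4) - 15) = -3*(6 - 15) = -3*(-9) = 27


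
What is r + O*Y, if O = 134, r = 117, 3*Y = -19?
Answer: -2195/3 ≈ -731.67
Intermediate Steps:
Y = -19/3 (Y = (⅓)*(-19) = -19/3 ≈ -6.3333)
r + O*Y = 117 + 134*(-19/3) = 117 - 2546/3 = -2195/3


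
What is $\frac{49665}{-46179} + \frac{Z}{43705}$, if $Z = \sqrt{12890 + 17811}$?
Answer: $- \frac{2365}{2199} + \frac{\sqrt{30701}}{43705} \approx -1.0715$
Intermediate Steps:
$Z = \sqrt{30701} \approx 175.22$
$\frac{49665}{-46179} + \frac{Z}{43705} = \frac{49665}{-46179} + \frac{\sqrt{30701}}{43705} = 49665 \left(- \frac{1}{46179}\right) + \sqrt{30701} \cdot \frac{1}{43705} = - \frac{2365}{2199} + \frac{\sqrt{30701}}{43705}$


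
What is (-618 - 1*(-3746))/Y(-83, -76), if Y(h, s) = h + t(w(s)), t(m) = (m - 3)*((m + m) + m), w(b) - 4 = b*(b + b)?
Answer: 3128/400519321 ≈ 7.8099e-6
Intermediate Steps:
w(b) = 4 + 2*b² (w(b) = 4 + b*(b + b) = 4 + b*(2*b) = 4 + 2*b²)
t(m) = 3*m*(-3 + m) (t(m) = (-3 + m)*(2*m + m) = (-3 + m)*(3*m) = 3*m*(-3 + m))
Y(h, s) = h + 3*(1 + 2*s²)*(4 + 2*s²) (Y(h, s) = h + 3*(4 + 2*s²)*(-3 + (4 + 2*s²)) = h + 3*(4 + 2*s²)*(1 + 2*s²) = h + 3*(1 + 2*s²)*(4 + 2*s²))
(-618 - 1*(-3746))/Y(-83, -76) = (-618 - 1*(-3746))/(12 - 83 + 12*(-76)⁴ + 30*(-76)²) = (-618 + 3746)/(12 - 83 + 12*33362176 + 30*5776) = 3128/(12 - 83 + 400346112 + 173280) = 3128/400519321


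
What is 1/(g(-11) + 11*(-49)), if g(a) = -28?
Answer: -1/567 ≈ -0.0017637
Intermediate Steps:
1/(g(-11) + 11*(-49)) = 1/(-28 + 11*(-49)) = 1/(-28 - 539) = 1/(-567) = -1/567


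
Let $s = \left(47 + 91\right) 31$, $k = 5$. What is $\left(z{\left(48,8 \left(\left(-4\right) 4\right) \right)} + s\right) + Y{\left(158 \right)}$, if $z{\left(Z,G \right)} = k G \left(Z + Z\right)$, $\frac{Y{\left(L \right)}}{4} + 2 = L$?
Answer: $-56538$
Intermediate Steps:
$s = 4278$ ($s = 138 \cdot 31 = 4278$)
$Y{\left(L \right)} = -8 + 4 L$
$z{\left(Z,G \right)} = 10 G Z$ ($z{\left(Z,G \right)} = 5 G \left(Z + Z\right) = 5 G 2 Z = 5 \cdot 2 G Z = 10 G Z$)
$\left(z{\left(48,8 \left(\left(-4\right) 4\right) \right)} + s\right) + Y{\left(158 \right)} = \left(10 \cdot 8 \left(\left(-4\right) 4\right) 48 + 4278\right) + \left(-8 + 4 \cdot 158\right) = \left(10 \cdot 8 \left(-16\right) 48 + 4278\right) + \left(-8 + 632\right) = \left(10 \left(-128\right) 48 + 4278\right) + 624 = \left(-61440 + 4278\right) + 624 = -57162 + 624 = -56538$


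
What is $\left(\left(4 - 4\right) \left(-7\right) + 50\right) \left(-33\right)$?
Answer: $-1650$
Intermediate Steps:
$\left(\left(4 - 4\right) \left(-7\right) + 50\right) \left(-33\right) = \left(0 \left(-7\right) + 50\right) \left(-33\right) = \left(0 + 50\right) \left(-33\right) = 50 \left(-33\right) = -1650$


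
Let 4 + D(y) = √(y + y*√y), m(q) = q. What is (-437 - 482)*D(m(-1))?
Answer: 3676 - 919*√(-1 - I) ≈ 3257.8 + 1009.7*I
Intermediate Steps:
D(y) = -4 + √(y + y^(3/2)) (D(y) = -4 + √(y + y*√y) = -4 + √(y + y^(3/2)))
(-437 - 482)*D(m(-1)) = (-437 - 482)*(-4 + √(-1 + (-1)^(3/2))) = -919*(-4 + √(-1 - I)) = 3676 - 919*√(-1 - I)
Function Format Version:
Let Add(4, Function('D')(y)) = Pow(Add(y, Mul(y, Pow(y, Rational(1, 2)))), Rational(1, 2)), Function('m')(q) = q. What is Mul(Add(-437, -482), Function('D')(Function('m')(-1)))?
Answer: Add(3676, Mul(-919, Pow(Add(-1, Mul(-1, I)), Rational(1, 2)))) ≈ Add(3257.8, Mul(1009.7, I))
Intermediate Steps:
Function('D')(y) = Add(-4, Pow(Add(y, Pow(y, Rational(3, 2))), Rational(1, 2))) (Function('D')(y) = Add(-4, Pow(Add(y, Mul(y, Pow(y, Rational(1, 2)))), Rational(1, 2))) = Add(-4, Pow(Add(y, Pow(y, Rational(3, 2))), Rational(1, 2))))
Mul(Add(-437, -482), Function('D')(Function('m')(-1))) = Mul(Add(-437, -482), Add(-4, Pow(Add(-1, Pow(-1, Rational(3, 2))), Rational(1, 2)))) = Mul(-919, Add(-4, Pow(Add(-1, Mul(-1, I)), Rational(1, 2)))) = Add(3676, Mul(-919, Pow(Add(-1, Mul(-1, I)), Rational(1, 2))))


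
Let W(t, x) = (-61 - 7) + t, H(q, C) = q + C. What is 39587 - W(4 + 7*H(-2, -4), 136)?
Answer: 39693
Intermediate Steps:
H(q, C) = C + q
W(t, x) = -68 + t
39587 - W(4 + 7*H(-2, -4), 136) = 39587 - (-68 + (4 + 7*(-4 - 2))) = 39587 - (-68 + (4 + 7*(-6))) = 39587 - (-68 + (4 - 42)) = 39587 - (-68 - 38) = 39587 - 1*(-106) = 39587 + 106 = 39693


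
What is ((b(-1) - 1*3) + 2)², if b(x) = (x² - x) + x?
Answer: 0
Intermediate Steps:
b(x) = x²
((b(-1) - 1*3) + 2)² = (((-1)² - 1*3) + 2)² = ((1 - 3) + 2)² = (-2 + 2)² = 0² = 0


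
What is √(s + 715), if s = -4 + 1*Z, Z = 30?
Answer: √741 ≈ 27.221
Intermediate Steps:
s = 26 (s = -4 + 1*30 = -4 + 30 = 26)
√(s + 715) = √(26 + 715) = √741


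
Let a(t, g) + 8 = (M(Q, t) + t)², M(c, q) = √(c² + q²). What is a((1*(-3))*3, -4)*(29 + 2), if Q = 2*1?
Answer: 4898 - 558*√85 ≈ -246.51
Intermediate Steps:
Q = 2
a(t, g) = -8 + (t + √(4 + t²))² (a(t, g) = -8 + (√(2² + t²) + t)² = -8 + (√(4 + t²) + t)² = -8 + (t + √(4 + t²))²)
a((1*(-3))*3, -4)*(29 + 2) = (-8 + ((1*(-3))*3 + √(4 + ((1*(-3))*3)²))²)*(29 + 2) = (-8 + (-3*3 + √(4 + (-3*3)²))²)*31 = (-8 + (-9 + √(4 + (-9)²))²)*31 = (-8 + (-9 + √(4 + 81))²)*31 = (-8 + (-9 + √85)²)*31 = -248 + 31*(-9 + √85)²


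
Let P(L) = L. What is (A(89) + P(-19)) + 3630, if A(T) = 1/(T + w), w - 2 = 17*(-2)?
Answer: 205828/57 ≈ 3611.0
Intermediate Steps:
w = -32 (w = 2 + 17*(-2) = 2 - 34 = -32)
A(T) = 1/(-32 + T) (A(T) = 1/(T - 32) = 1/(-32 + T))
(A(89) + P(-19)) + 3630 = (1/(-32 + 89) - 19) + 3630 = (1/57 - 19) + 3630 = -1082/57 + 3630 = 205828/57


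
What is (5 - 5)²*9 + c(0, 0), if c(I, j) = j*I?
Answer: 0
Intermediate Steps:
c(I, j) = I*j
(5 - 5)²*9 + c(0, 0) = (5 - 5)²*9 + 0*0 = 0²*9 + 0 = 0*9 + 0 = 0 + 0 = 0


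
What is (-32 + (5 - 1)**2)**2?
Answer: 256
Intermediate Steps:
(-32 + (5 - 1)**2)**2 = (-32 + 4**2)**2 = (-32 + 16)**2 = (-16)**2 = 256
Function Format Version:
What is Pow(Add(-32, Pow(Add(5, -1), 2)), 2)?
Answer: 256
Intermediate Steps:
Pow(Add(-32, Pow(Add(5, -1), 2)), 2) = Pow(Add(-32, Pow(4, 2)), 2) = Pow(Add(-32, 16), 2) = Pow(-16, 2) = 256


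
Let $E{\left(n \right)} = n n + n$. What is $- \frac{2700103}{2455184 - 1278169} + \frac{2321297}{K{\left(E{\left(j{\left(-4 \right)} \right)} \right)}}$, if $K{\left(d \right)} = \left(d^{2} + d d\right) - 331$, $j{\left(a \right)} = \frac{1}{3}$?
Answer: $- \frac{31625802646156}{4502754955} \approx -7023.7$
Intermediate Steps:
$j{\left(a \right)} = \frac{1}{3}$
$E{\left(n \right)} = n + n^{2}$ ($E{\left(n \right)} = n^{2} + n = n + n^{2}$)
$K{\left(d \right)} = -331 + 2 d^{2}$ ($K{\left(d \right)} = \left(d^{2} + d^{2}\right) - 331 = 2 d^{2} - 331 = -331 + 2 d^{2}$)
$- \frac{2700103}{2455184 - 1278169} + \frac{2321297}{K{\left(E{\left(j{\left(-4 \right)} \right)} \right)}} = - \frac{2700103}{2455184 - 1278169} + \frac{2321297}{-331 + 2 \left(\frac{1 + \frac{1}{3}}{3}\right)^{2}} = - \frac{2700103}{2455184 - 1278169} + \frac{2321297}{-331 + 2 \left(\frac{1}{3} \cdot \frac{4}{3}\right)^{2}} = - \frac{2700103}{1177015} + \frac{2321297}{-331 + 2 \left(\frac{4}{9}\right)^{2}} = \left(-2700103\right) \frac{1}{1177015} + \frac{2321297}{-331 + 2 \cdot \frac{16}{81}} = - \frac{385729}{168145} + \frac{2321297}{-331 + \frac{32}{81}} = - \frac{385729}{168145} + \frac{2321297}{- \frac{26779}{81}} = - \frac{385729}{168145} + 2321297 \left(- \frac{81}{26779}\right) = - \frac{385729}{168145} - \frac{188025057}{26779} = - \frac{31625802646156}{4502754955}$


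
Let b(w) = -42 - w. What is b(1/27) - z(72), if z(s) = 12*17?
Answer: -6643/27 ≈ -246.04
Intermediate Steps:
z(s) = 204
b(1/27) - z(72) = (-42 - 1/27) - 1*204 = (-42 - 1*1/27) - 204 = (-42 - 1/27) - 204 = -1135/27 - 204 = -6643/27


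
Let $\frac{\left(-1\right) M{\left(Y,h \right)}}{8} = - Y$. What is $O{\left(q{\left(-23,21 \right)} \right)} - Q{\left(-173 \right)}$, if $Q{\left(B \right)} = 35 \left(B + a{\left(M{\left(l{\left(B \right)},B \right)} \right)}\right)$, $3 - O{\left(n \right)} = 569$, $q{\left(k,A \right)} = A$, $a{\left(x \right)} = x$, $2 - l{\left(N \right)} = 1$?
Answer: $5209$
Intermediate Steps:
$l{\left(N \right)} = 1$ ($l{\left(N \right)} = 2 - 1 = 1$)
$M{\left(Y,h \right)} = 8 Y$ ($M{\left(Y,h \right)} = - 8 \left(- Y\right) = 8 Y$)
$O{\left(n \right)} = -566$ ($O{\left(n \right)} = 3 - 569 = -566$)
$Q{\left(B \right)} = 280 + 35 B$ ($Q{\left(B \right)} = 35 \left(B + 8 \cdot 1\right) = 35 \left(B + 8\right) = 35 \left(8 + B\right) = 280 + 35 B$)
$O{\left(q{\left(-23,21 \right)} \right)} - Q{\left(-173 \right)} = -566 - \left(280 + 35 \left(-173\right)\right) = -566 - \left(280 - 6055\right) = -566 - -5775 = -566 + 5775 = 5209$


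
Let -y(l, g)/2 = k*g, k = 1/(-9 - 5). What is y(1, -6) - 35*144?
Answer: -35286/7 ≈ -5040.9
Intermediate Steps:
k = -1/14 (k = 1/(-14) = -1/14 ≈ -0.071429)
y(l, g) = g/7 (y(l, g) = -(-1)*g/7 = g/7)
y(1, -6) - 35*144 = (⅐)*(-6) - 35*144 = -6/7 - 5040 = -35286/7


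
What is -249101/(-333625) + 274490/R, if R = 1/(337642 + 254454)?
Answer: 3189541959174653/19625 ≈ 1.6252e+11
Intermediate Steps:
R = 1/592096 ≈ 1.6889e-6
-249101/(-333625) + 274490/R = -249101/(-333625) + 274490/(1/592096) = -249101*(-1/333625) + 274490*592096 = 14653/19625 + 162524431040 = 3189541959174653/19625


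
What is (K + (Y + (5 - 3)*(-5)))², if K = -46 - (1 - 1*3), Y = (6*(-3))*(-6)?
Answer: 2916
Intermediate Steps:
Y = 108 (Y = -18*(-6) = 108)
K = -44 (K = -46 - (1 - 3) = -46 - 1*(-2) = -46 + 2 = -44)
(K + (Y + (5 - 3)*(-5)))² = (-44 + (108 + (5 - 3)*(-5)))² = (-44 + (108 + 2*(-5)))² = (-44 + (108 - 10))² = (-44 + 98)² = 54² = 2916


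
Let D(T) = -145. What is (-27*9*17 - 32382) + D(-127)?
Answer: -36658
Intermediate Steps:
(-27*9*17 - 32382) + D(-127) = (-27*9*17 - 32382) - 145 = (-243*17 - 32382) - 145 = (-4131 - 32382) - 145 = -36513 - 145 = -36658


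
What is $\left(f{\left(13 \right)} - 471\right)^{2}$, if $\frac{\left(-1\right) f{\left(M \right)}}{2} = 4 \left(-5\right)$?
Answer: $185761$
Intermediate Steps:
$f{\left(M \right)} = 40$ ($f{\left(M \right)} = - 2 \cdot 4 \left(-5\right) = \left(-2\right) \left(-20\right) = 40$)
$\left(f{\left(13 \right)} - 471\right)^{2} = \left(40 - 471\right)^{2} = \left(-431\right)^{2} = 185761$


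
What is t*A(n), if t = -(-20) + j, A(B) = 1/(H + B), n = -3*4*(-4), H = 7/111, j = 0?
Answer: 444/1067 ≈ 0.41612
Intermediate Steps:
H = 7/111 (H = 7*(1/111) = 7/111 ≈ 0.063063)
n = 48 (n = -12*(-4) = 48)
A(B) = 1/(7/111 + B)
t = 20 (t = -(-20) + 0 = -1*(-20) + 0 = 20 + 0 = 20)
t*A(n) = 20*(111/(7 + 111*48)) = 20*(111/(7 + 5328)) = 20*(111/5335) = 444/1067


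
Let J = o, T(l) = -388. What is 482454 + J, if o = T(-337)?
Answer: 482066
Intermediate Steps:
o = -388
J = -388
482454 + J = 482454 - 388 = 482066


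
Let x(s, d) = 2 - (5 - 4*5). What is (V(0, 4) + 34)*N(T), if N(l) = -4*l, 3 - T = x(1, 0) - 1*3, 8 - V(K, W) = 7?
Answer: 1540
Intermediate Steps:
V(K, W) = 1 (V(K, W) = 8 - 1*7 = 8 - 7 = 1)
x(s, d) = 17 (x(s, d) = 2 - (5 - 20) = 2 - 1*(-15) = 2 + 15 = 17)
T = -11 (T = 3 - (17 - 1*3) = 3 - (17 - 3) = 3 - 1*14 = 3 - 14 = -11)
(V(0, 4) + 34)*N(T) = (1 + 34)*(-4*(-11)) = 35*44 = 1540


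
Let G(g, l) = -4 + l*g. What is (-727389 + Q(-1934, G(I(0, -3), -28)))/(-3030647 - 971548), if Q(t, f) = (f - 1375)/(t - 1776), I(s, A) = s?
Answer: 385515973/2121163350 ≈ 0.18175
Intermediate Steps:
G(g, l) = -4 + g*l
Q(t, f) = (-1375 + f)/(-1776 + t)
(-727389 + Q(-1934, G(I(0, -3), -28)))/(-3030647 - 971548) = (-727389 + (-1375 + (-4 + 0*(-28)))/(-1776 - 1934))/(-3030647 - 971548) = (-727389 + (-1375 + (-4 + 0))/(-3710))/(-4002195) = (-727389 - (-1375 - 4)/3710)*(-1/4002195) = (-727389 - 1/3710*(-1379))*(-1/4002195) = (-727389 + 197/530)*(-1/4002195) = -385515973/530*(-1/4002195) = 385515973/2121163350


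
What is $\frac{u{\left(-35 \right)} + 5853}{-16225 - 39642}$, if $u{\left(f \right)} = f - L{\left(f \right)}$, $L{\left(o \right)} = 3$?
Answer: $- \frac{5815}{55867} \approx -0.10409$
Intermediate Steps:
$u{\left(f \right)} = -3 + f$ ($u{\left(f \right)} = f - 3 = -3 + f$)
$\frac{u{\left(-35 \right)} + 5853}{-16225 - 39642} = \frac{\left(-3 - 35\right) + 5853}{-16225 - 39642} = \frac{-38 + 5853}{-55867} = 5815 \left(- \frac{1}{55867}\right) = - \frac{5815}{55867}$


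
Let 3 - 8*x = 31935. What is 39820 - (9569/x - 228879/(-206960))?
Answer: 65791211757023/1652161680 ≈ 39821.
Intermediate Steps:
x = -7983/2 (x = 3/8 - 1/8*31935 = 3/8 - 31935/8 = -7983/2 ≈ -3991.5)
39820 - (9569/x - 228879/(-206960)) = 39820 - (9569/(-7983/2) - 228879/(-206960)) = 39820 - (9569*(-2/7983) - 228879*(-1/206960)) = 39820 - (-19138/7983 + 228879/206960) = 39820 - 1*(-2133659423/1652161680) = 39820 + 2133659423/1652161680 = 65791211757023/1652161680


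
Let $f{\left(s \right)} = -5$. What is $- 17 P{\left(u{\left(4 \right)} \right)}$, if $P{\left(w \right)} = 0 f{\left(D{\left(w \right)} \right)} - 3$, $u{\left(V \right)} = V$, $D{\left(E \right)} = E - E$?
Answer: $51$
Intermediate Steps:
$D{\left(E \right)} = 0$
$P{\left(w \right)} = -3$ ($P{\left(w \right)} = 0 \left(-5\right) - 3 = 0 - 3 = -3$)
$- 17 P{\left(u{\left(4 \right)} \right)} = \left(-17\right) \left(-3\right) = 51$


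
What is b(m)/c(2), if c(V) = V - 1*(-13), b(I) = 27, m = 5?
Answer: 9/5 ≈ 1.8000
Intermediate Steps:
c(V) = 13 + V (c(V) = V + 13 = 13 + V)
b(m)/c(2) = 27/(13 + 2) = 27/15 = 27*(1/15) = 9/5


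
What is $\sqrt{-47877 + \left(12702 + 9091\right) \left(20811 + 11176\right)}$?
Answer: $\sqrt{697044814} \approx 26402.0$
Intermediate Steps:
$\sqrt{-47877 + \left(12702 + 9091\right) \left(20811 + 11176\right)} = \sqrt{-47877 + 21793 \cdot 31987} = \sqrt{-47877 + 697092691} = \sqrt{697044814}$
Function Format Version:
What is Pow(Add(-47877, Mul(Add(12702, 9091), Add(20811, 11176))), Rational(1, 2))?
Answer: Pow(697044814, Rational(1, 2)) ≈ 26402.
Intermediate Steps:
Pow(Add(-47877, Mul(Add(12702, 9091), Add(20811, 11176))), Rational(1, 2)) = Pow(Add(-47877, Mul(21793, 31987)), Rational(1, 2)) = Pow(Add(-47877, 697092691), Rational(1, 2)) = Pow(697044814, Rational(1, 2))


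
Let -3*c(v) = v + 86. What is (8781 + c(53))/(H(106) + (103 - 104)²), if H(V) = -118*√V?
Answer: -26204/4427829 - 3092072*√106/4427829 ≈ -7.1956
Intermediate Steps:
c(v) = -86/3 - v/3 (c(v) = -(v + 86)/3 = -(86 + v)/3 = -86/3 - v/3)
(8781 + c(53))/(H(106) + (103 - 104)²) = (8781 + (-86/3 - ⅓*53))/(-118*√106 + (103 - 104)²) = (8781 + (-86/3 - 53/3))/(-118*√106 + (-1)²) = (8781 - 139/3)/(-118*√106 + 1) = 26204/(3*(1 - 118*√106))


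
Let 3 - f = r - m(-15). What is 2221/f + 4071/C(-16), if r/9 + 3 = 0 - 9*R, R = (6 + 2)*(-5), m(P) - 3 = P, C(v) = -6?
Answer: -1094174/1611 ≈ -679.19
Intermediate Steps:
m(P) = 3 + P
R = -40 (R = 8*(-5) = -40)
r = 3213 (r = -27 + 9*(0 - 9*(-40)) = -27 + 9*(0 + 360) = -27 + 9*360 = -27 + 3240 = 3213)
f = -3222 (f = 3 - (3213 - (3 - 15)) = 3 - (3213 - 1*(-12)) = 3 - (3213 + 12) = 3 - 1*3225 = 3 - 3225 = -3222)
2221/f + 4071/C(-16) = 2221/(-3222) + 4071/(-6) = 2221*(-1/3222) + 4071*(-⅙) = -2221/3222 - 1357/2 = -1094174/1611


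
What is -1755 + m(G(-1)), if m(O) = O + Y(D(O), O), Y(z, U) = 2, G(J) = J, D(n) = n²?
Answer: -1754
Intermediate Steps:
m(O) = 2 + O (m(O) = O + 2 = 2 + O)
-1755 + m(G(-1)) = -1755 + (2 - 1) = -1755 + 1 = -1754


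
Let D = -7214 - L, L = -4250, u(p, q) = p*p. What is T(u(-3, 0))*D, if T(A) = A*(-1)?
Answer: 26676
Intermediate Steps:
u(p, q) = p²
D = -2964 (D = -7214 - 1*(-4250) = -7214 + 4250 = -2964)
T(A) = -A
T(u(-3, 0))*D = -1*(-3)²*(-2964) = -1*9*(-2964) = -9*(-2964) = 26676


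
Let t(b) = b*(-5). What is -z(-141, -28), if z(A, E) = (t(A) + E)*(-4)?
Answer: 2708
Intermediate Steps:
t(b) = -5*b
z(A, E) = -4*E + 20*A (z(A, E) = (-5*A + E)*(-4) = (E - 5*A)*(-4) = -4*E + 20*A)
-z(-141, -28) = -(-4*(-28) + 20*(-141)) = -(112 - 2820) = -1*(-2708) = 2708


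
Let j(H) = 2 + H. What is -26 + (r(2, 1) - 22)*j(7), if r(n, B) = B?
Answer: -215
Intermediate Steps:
-26 + (r(2, 1) - 22)*j(7) = -26 + (1 - 22)*(2 + 7) = -26 - 21*9 = -26 - 189 = -215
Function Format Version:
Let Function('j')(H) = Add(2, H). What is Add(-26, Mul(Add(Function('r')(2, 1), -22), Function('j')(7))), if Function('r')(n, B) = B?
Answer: -215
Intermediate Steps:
Add(-26, Mul(Add(Function('r')(2, 1), -22), Function('j')(7))) = Add(-26, Mul(Add(1, -22), Add(2, 7))) = Add(-26, Mul(-21, 9)) = Add(-26, -189) = -215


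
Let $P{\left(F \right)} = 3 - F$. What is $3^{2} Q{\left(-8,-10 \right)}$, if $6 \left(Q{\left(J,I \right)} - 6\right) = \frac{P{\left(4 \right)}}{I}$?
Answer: $\frac{1083}{20} \approx 54.15$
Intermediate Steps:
$Q{\left(J,I \right)} = 6 - \frac{1}{6 I}$ ($Q{\left(J,I \right)} = 6 + \frac{\left(3 - 4\right) \frac{1}{I}}{6} = 6 + \frac{\left(-1\right) \frac{1}{I}}{6} = 6 - \frac{1}{6 I}$)
$3^{2} Q{\left(-8,-10 \right)} = 3^{2} \left(6 - \frac{1}{6 \left(-10\right)}\right) = 9 \left(6 - - \frac{1}{60}\right) = 9 \left(6 + \frac{1}{60}\right) = 9 \cdot \frac{361}{60} = \frac{1083}{20}$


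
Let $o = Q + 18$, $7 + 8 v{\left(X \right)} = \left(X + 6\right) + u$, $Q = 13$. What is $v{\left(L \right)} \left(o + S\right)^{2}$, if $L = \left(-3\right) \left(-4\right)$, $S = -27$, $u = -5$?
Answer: $12$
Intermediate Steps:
$L = 12$
$v{\left(X \right)} = - \frac{3}{4} + \frac{X}{8}$ ($v{\left(X \right)} = - \frac{7}{8} + \frac{\left(X + 6\right) - 5}{8} = - \frac{7}{8} + \frac{\left(6 + X\right) - 5}{8} = - \frac{7}{8} + \frac{1 + X}{8} = - \frac{7}{8} + \left(\frac{1}{8} + \frac{X}{8}\right) = - \frac{3}{4} + \frac{X}{8}$)
$o = 31$ ($o = 13 + 18 = 31$)
$v{\left(L \right)} \left(o + S\right)^{2} = \left(- \frac{3}{4} + \frac{1}{8} \cdot 12\right) \left(31 - 27\right)^{2} = \left(- \frac{3}{4} + \frac{3}{2}\right) 4^{2} = \frac{3}{4} \cdot 16 = 12$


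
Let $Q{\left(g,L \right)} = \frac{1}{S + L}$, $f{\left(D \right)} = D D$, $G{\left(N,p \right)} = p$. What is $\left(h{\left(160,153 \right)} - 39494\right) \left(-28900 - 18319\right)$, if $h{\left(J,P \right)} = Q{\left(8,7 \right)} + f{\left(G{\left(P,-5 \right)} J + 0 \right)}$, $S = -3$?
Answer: $- \frac{113421218475}{4} \approx -2.8355 \cdot 10^{10}$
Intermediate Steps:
$f{\left(D \right)} = D^{2}$
$Q{\left(g,L \right)} = \frac{1}{-3 + L}$
$h{\left(J,P \right)} = \frac{1}{4} + 25 J^{2}$ ($h{\left(J,P \right)} = \frac{1}{-3 + 7} + \left(- 5 J + 0\right)^{2} = \frac{1}{4} + \left(- 5 J\right)^{2} = \frac{1}{4} + 25 J^{2}$)
$\left(h{\left(160,153 \right)} - 39494\right) \left(-28900 - 18319\right) = \left(\left(\frac{1}{4} + 25 \cdot 160^{2}\right) - 39494\right) \left(-28900 - 18319\right) = \left(\left(\frac{1}{4} + 25 \cdot 25600\right) - 39494\right) \left(-47219\right) = \left(\left(\frac{1}{4} + 640000\right) - 39494\right) \left(-47219\right) = \left(\frac{2560001}{4} - 39494\right) \left(-47219\right) = \frac{2402025}{4} \left(-47219\right) = - \frac{113421218475}{4}$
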